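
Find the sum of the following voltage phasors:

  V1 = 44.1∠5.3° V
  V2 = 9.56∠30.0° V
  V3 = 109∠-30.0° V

Step 1 — Convert each phasor to rectangular form:
  V1 = 44.1·(cos(5.3°) + j·sin(5.3°)) = 43.91 + j4.074 V
  V2 = 9.56·(cos(30.0°) + j·sin(30.0°)) = 8.279 + j4.78 V
  V3 = 109·(cos(-30.0°) + j·sin(-30.0°)) = 94.4 - j54.5 V
Step 2 — Sum components: V_total = 146.6 - j45.65 V.
Step 3 — Convert to polar: |V_total| = 153.5 V, ∠V_total = -17.3°.

V_total = 153.5∠-17.3° V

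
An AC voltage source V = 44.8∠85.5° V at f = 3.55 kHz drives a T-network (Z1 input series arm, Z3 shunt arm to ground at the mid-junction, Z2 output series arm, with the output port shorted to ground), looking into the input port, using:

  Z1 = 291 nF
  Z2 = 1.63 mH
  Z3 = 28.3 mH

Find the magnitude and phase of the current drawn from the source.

Step 1 — Angular frequency: ω = 2π·f = 2π·3550 = 2.231e+04 rad/s.
Step 2 — Component impedances:
  Z1: Z = 1/(jωC) = -j/(ω·C) = 0 - j154.1 Ω
  Z2: Z = jωL = j·2.231e+04·0.00163 = 0 + j36.36 Ω
  Z3: Z = jωL = j·2.231e+04·0.0283 = 0 + j631.2 Ω
Step 3 — With the output port shorted to ground, the output series arm Z2 runs from the junction to ground; the shunt arm Z3 also runs from the junction to ground. They appear in parallel: Z3 || Z2 = 0 + j34.38 Ω.
Step 4 — Series with input arm Z1: Z_in = Z1 + (Z3 || Z2) = 0 - j119.7 Ω = 119.7∠-90.0° Ω.
Step 5 — Source phasor: V = 44.8∠85.5° V = 3.515 + j44.66 V.
Step 6 — Ohm's law: I = V / Z_total = (3.515 + j44.66) / (0 - j119.7) = -0.3732 + j0.02937 A.
Step 7 — Convert to polar: |I| = 0.3743 A, ∠I = 175.5°.

I = 0.3743∠175.5° A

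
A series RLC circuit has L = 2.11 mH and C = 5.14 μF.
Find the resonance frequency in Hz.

Step 1 — Resonance condition Im(Z)=0 gives ω₀ = 1/√(LC).
Step 2 — ω₀ = 1/√(0.00211·5.14e-06) = 9602 rad/s.
Step 3 — f₀ = ω₀/(2π) = 1528 Hz.

f₀ = 1528 Hz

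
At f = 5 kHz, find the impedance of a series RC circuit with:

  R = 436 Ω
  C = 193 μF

Step 1 — Angular frequency: ω = 2π·f = 2π·5000 = 3.142e+04 rad/s.
Step 2 — Component impedances:
  R: Z = R = 436 Ω
  C: Z = 1/(jωC) = -j/(ω·C) = 0 - j0.1649 Ω
Step 3 — Series combination: Z_total = R + C = 436 - j0.1649 Ω = 436∠-0.0° Ω.

Z = 436 - j0.1649 Ω = 436∠-0.0° Ω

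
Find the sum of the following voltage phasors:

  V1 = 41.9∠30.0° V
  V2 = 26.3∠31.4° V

Step 1 — Convert each phasor to rectangular form:
  V1 = 41.9·(cos(30.0°) + j·sin(30.0°)) = 36.29 + j20.95 V
  V2 = 26.3·(cos(31.4°) + j·sin(31.4°)) = 22.45 + j13.7 V
Step 2 — Sum components: V_total = 58.73 + j34.65 V.
Step 3 — Convert to polar: |V_total| = 68.2 V, ∠V_total = 30.5°.

V_total = 68.2∠30.5° V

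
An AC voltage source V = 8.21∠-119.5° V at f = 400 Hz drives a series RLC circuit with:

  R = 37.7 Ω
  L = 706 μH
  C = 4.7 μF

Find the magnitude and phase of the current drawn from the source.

Step 1 — Angular frequency: ω = 2π·f = 2π·400 = 2513 rad/s.
Step 2 — Component impedances:
  R: Z = R = 37.7 Ω
  L: Z = jωL = j·2513·0.000706 = 0 + j1.774 Ω
  C: Z = 1/(jωC) = -j/(ω·C) = 0 - j84.66 Ω
Step 3 — Series combination: Z_total = R + L + C = 37.7 - j82.88 Ω = 91.05∠-65.5° Ω.
Step 4 — Source phasor: V = 8.21∠-119.5° V = -4.043 - j7.146 V.
Step 5 — Ohm's law: I = V / Z_total = (-4.043 - j7.146) / (37.7 - j82.88) = 0.05305 - j0.07291 A.
Step 6 — Convert to polar: |I| = 0.09017 A, ∠I = -54.0°.

I = 0.09017∠-54.0° A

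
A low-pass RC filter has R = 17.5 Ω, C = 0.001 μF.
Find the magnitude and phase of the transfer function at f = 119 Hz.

Step 1 — Angular frequency: ω = 2π·119 = 747.7 rad/s.
Step 2 — Transfer function: H(jω) = 1/(1 + jωRC).
Step 3 — Denominator: 1 + jωRC = 1 + j·747.7·17.5·1e-09 = 1 + j1.308e-05.
Step 4 — H = 1 - j1.308e-05.
Step 5 — Magnitude: |H| = 1 (-0.0 dB); phase: φ = -0.0°.

|H| = 1 (-0.0 dB), φ = -0.0°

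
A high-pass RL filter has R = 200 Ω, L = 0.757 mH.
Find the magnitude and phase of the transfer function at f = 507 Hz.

Step 1 — Angular frequency: ω = 2π·507 = 3186 rad/s.
Step 2 — Transfer function: H(jω) = jωL/(R + jωL).
Step 3 — Numerator jωL = j·2.411; denominator R + jωL = 200 + j2.411.
Step 4 — H = 0.0001454 + j0.01206.
Step 5 — Magnitude: |H| = 0.01206 (-38.4 dB); phase: φ = 89.3°.

|H| = 0.01206 (-38.4 dB), φ = 89.3°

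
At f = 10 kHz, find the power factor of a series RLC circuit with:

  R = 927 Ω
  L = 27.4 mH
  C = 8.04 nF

Step 1 — Angular frequency: ω = 2π·f = 2π·1e+04 = 6.283e+04 rad/s.
Step 2 — Component impedances:
  R: Z = R = 927 Ω
  L: Z = jωL = j·6.283e+04·0.0274 = 0 + j1722 Ω
  C: Z = 1/(jωC) = -j/(ω·C) = 0 - j1980 Ω
Step 3 — Series combination: Z_total = R + L + C = 927 - j257.9 Ω = 962.2∠-15.5° Ω.
Step 4 — Power factor: PF = cos(φ) = Re(Z)/|Z| = 927/962.2 = 0.9634.
Step 5 — Type: Im(Z) = -257.9 ⇒ leading (phase φ = -15.5°).

PF = 0.9634 (leading, φ = -15.5°)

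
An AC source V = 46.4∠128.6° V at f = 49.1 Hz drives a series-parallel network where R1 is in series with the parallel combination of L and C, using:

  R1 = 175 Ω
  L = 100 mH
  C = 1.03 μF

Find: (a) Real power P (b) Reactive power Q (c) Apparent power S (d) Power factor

Step 1 — Angular frequency: ω = 2π·f = 2π·49.1 = 308.5 rad/s.
Step 2 — Component impedances:
  R1: Z = R = 175 Ω
  L: Z = jωL = j·308.5·0.1 = 0 + j30.85 Ω
  C: Z = 1/(jωC) = -j/(ω·C) = 0 - j3147 Ω
Step 3 — Parallel branch: L || C = 1/(1/L + 1/C) = 0 + j31.16 Ω.
Step 4 — Series with R1: Z_total = R1 + (L || C) = 175 + j31.16 Ω = 177.8∠10.1° Ω.
Step 5 — Source phasor: V = 46.4∠128.6° V = -28.95 + j36.26 V.
Step 6 — Current: I = V / Z = -0.1246 + j0.2294 A = 0.261∠118.5° A.
Step 7 — Complex power: S = V·I* = 11.92 + j2.123 VA.
Step 8 — Real power: P = Re(S) = 11.92 W.
Step 9 — Reactive power: Q = Im(S) = 2.123 VAR.
Step 10 — Apparent power: |S| = 12.11 VA.
Step 11 — Power factor: PF = P/|S| = 0.9845 (lagging).

(a) P = 11.92 W  (b) Q = 2.123 VAR  (c) S = 12.11 VA  (d) PF = 0.9845 (lagging)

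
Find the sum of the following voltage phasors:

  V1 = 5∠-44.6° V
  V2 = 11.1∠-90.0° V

Step 1 — Convert each phasor to rectangular form:
  V1 = 5·(cos(-44.6°) + j·sin(-44.6°)) = 3.56 - j3.511 V
  V2 = 11.1·(cos(-90.0°) + j·sin(-90.0°)) = 0 - j11.1 V
Step 2 — Sum components: V_total = 3.56 - j14.61 V.
Step 3 — Convert to polar: |V_total| = 15.04 V, ∠V_total = -76.3°.

V_total = 15.04∠-76.3° V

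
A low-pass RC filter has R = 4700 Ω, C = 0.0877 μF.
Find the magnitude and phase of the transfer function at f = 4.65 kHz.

Step 1 — Angular frequency: ω = 2π·4650 = 2.922e+04 rad/s.
Step 2 — Transfer function: H(jω) = 1/(1 + jωRC).
Step 3 — Denominator: 1 + jωRC = 1 + j·2.922e+04·4700·8.77e-08 = 1 + j12.04.
Step 4 — H = 0.006848 - j0.08247.
Step 5 — Magnitude: |H| = 0.08275 (-21.6 dB); phase: φ = -85.3°.

|H| = 0.08275 (-21.6 dB), φ = -85.3°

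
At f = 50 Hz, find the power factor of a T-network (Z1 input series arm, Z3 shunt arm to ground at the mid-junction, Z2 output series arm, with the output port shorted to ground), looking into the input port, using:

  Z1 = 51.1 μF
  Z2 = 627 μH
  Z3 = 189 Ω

Step 1 — Angular frequency: ω = 2π·f = 2π·50 = 314.2 rad/s.
Step 2 — Component impedances:
  Z1: Z = 1/(jωC) = -j/(ω·C) = 0 - j62.29 Ω
  Z2: Z = jωL = j·314.2·0.000627 = 0 + j0.197 Ω
  Z3: Z = R = 189 Ω
Step 3 — With the output port shorted to ground, the output series arm Z2 runs from the junction to ground; the shunt arm Z3 also runs from the junction to ground. They appear in parallel: Z3 || Z2 = 0.0002053 + j0.197 Ω.
Step 4 — Series with input arm Z1: Z_in = Z1 + (Z3 || Z2) = 0.0002053 - j62.09 Ω = 62.09∠-90.0° Ω.
Step 5 — Power factor: PF = cos(φ) = Re(Z)/|Z| = 0.0002053/62.09 = 3.306e-06.
Step 6 — Type: Im(Z) = -62.09 ⇒ leading (phase φ = -90.0°).

PF = 3.306e-06 (leading, φ = -90.0°)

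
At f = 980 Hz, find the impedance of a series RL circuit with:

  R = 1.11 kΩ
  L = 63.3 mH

Step 1 — Angular frequency: ω = 2π·f = 2π·980 = 6158 rad/s.
Step 2 — Component impedances:
  R: Z = R = 1110 Ω
  L: Z = jωL = j·6158·0.0633 = 0 + j389.8 Ω
Step 3 — Series combination: Z_total = R + L = 1110 + j389.8 Ω = 1176∠19.3° Ω.

Z = 1110 + j389.8 Ω = 1176∠19.3° Ω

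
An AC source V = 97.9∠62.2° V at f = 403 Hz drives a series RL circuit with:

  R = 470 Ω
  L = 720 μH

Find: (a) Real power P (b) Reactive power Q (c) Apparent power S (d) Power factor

Step 1 — Angular frequency: ω = 2π·f = 2π·403 = 2532 rad/s.
Step 2 — Component impedances:
  R: Z = R = 470 Ω
  L: Z = jωL = j·2532·0.00072 = 0 + j1.823 Ω
Step 3 — Series combination: Z_total = R + L = 470 + j1.823 Ω = 470∠0.2° Ω.
Step 4 — Source phasor: V = 97.9∠62.2° V = 45.66 + j86.6 V.
Step 5 — Current: I = V / Z = 0.09786 + j0.1839 A = 0.2083∠62.0° A.
Step 6 — Complex power: S = V·I* = 20.39 + j0.0791 VA.
Step 7 — Real power: P = Re(S) = 20.39 W.
Step 8 — Reactive power: Q = Im(S) = 0.0791 VAR.
Step 9 — Apparent power: |S| = 20.39 VA.
Step 10 — Power factor: PF = P/|S| = 1 (lagging).

(a) P = 20.39 W  (b) Q = 0.0791 VAR  (c) S = 20.39 VA  (d) PF = 1 (lagging)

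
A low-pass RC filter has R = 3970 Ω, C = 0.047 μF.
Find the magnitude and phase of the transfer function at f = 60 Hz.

Step 1 — Angular frequency: ω = 2π·60 = 377 rad/s.
Step 2 — Transfer function: H(jω) = 1/(1 + jωRC).
Step 3 — Denominator: 1 + jωRC = 1 + j·377·3970·4.7e-08 = 1 + j0.07034.
Step 4 — H = 0.9951 - j0.07.
Step 5 — Magnitude: |H| = 0.9975 (-0.0 dB); phase: φ = -4.0°.

|H| = 0.9975 (-0.0 dB), φ = -4.0°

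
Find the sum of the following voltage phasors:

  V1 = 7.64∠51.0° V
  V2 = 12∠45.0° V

Step 1 — Convert each phasor to rectangular form:
  V1 = 7.64·(cos(51.0°) + j·sin(51.0°)) = 4.808 + j5.937 V
  V2 = 12·(cos(45.0°) + j·sin(45.0°)) = 8.485 + j8.485 V
Step 2 — Sum components: V_total = 13.29 + j14.42 V.
Step 3 — Convert to polar: |V_total| = 19.61 V, ∠V_total = 47.3°.

V_total = 19.61∠47.3° V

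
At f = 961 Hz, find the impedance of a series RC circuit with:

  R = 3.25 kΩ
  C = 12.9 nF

Step 1 — Angular frequency: ω = 2π·f = 2π·961 = 6038 rad/s.
Step 2 — Component impedances:
  R: Z = R = 3250 Ω
  C: Z = 1/(jωC) = -j/(ω·C) = 0 - j1.284e+04 Ω
Step 3 — Series combination: Z_total = R + C = 3250 - j1.284e+04 Ω = 1.324e+04∠-75.8° Ω.

Z = 3250 - j1.284e+04 Ω = 1.324e+04∠-75.8° Ω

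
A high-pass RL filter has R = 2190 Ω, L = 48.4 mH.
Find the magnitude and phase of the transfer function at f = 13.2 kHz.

Step 1 — Angular frequency: ω = 2π·1.32e+04 = 8.294e+04 rad/s.
Step 2 — Transfer function: H(jω) = jωL/(R + jωL).
Step 3 — Numerator jωL = j·4014; denominator R + jωL = 2190 + j4014.
Step 4 — H = 0.7706 + j0.4204.
Step 5 — Magnitude: |H| = 0.8779 (-1.1 dB); phase: φ = 28.6°.

|H| = 0.8779 (-1.1 dB), φ = 28.6°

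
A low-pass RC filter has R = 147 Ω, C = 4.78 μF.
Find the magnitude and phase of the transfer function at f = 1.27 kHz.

Step 1 — Angular frequency: ω = 2π·1270 = 7980 rad/s.
Step 2 — Transfer function: H(jω) = 1/(1 + jωRC).
Step 3 — Denominator: 1 + jωRC = 1 + j·7980·147·4.78e-06 = 1 + j5.607.
Step 4 — H = 0.03083 - j0.1729.
Step 5 — Magnitude: |H| = 0.1756 (-15.1 dB); phase: φ = -79.9°.

|H| = 0.1756 (-15.1 dB), φ = -79.9°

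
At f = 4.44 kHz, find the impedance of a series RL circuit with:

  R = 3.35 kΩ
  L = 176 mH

Step 1 — Angular frequency: ω = 2π·f = 2π·4440 = 2.79e+04 rad/s.
Step 2 — Component impedances:
  R: Z = R = 3350 Ω
  L: Z = jωL = j·2.79e+04·0.176 = 0 + j4910 Ω
Step 3 — Series combination: Z_total = R + L = 3350 + j4910 Ω = 5944∠55.7° Ω.

Z = 3350 + j4910 Ω = 5944∠55.7° Ω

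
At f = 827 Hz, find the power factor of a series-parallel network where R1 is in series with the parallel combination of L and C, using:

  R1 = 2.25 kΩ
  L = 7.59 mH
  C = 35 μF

Step 1 — Angular frequency: ω = 2π·f = 2π·827 = 5196 rad/s.
Step 2 — Component impedances:
  R1: Z = R = 2250 Ω
  L: Z = jωL = j·5196·0.00759 = 0 + j39.44 Ω
  C: Z = 1/(jωC) = -j/(ω·C) = 0 - j5.499 Ω
Step 3 — Parallel branch: L || C = 1/(1/L + 1/C) = 0 - j6.389 Ω.
Step 4 — Series with R1: Z_total = R1 + (L || C) = 2250 - j6.389 Ω = 2250∠-0.2° Ω.
Step 5 — Power factor: PF = cos(φ) = Re(Z)/|Z| = 2250/2250 = 1.
Step 6 — Type: Im(Z) = -6.389 ⇒ leading (phase φ = -0.2°).

PF = 1 (leading, φ = -0.2°)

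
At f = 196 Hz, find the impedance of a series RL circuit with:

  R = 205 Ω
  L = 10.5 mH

Step 1 — Angular frequency: ω = 2π·f = 2π·196 = 1232 rad/s.
Step 2 — Component impedances:
  R: Z = R = 205 Ω
  L: Z = jωL = j·1232·0.0105 = 0 + j12.93 Ω
Step 3 — Series combination: Z_total = R + L = 205 + j12.93 Ω = 205.4∠3.6° Ω.

Z = 205 + j12.93 Ω = 205.4∠3.6° Ω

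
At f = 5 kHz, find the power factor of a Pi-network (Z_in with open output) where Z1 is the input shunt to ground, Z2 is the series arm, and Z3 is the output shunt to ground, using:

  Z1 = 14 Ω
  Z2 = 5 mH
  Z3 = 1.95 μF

Step 1 — Angular frequency: ω = 2π·f = 2π·5000 = 3.142e+04 rad/s.
Step 2 — Component impedances:
  Z1: Z = R = 14 Ω
  Z2: Z = jωL = j·3.142e+04·0.005 = 0 + j157.1 Ω
  Z3: Z = 1/(jωC) = -j/(ω·C) = 0 - j16.32 Ω
Step 3 — With open output, the series arm Z2 and the output shunt Z3 appear in series to ground: Z2 + Z3 = 0 + j140.8 Ω.
Step 4 — Parallel with input shunt Z1: Z_in = Z1 || (Z2 + Z3) = 13.86 + j1.379 Ω = 13.93∠5.7° Ω.
Step 5 — Power factor: PF = cos(φ) = Re(Z)/|Z| = 13.863/13.931 = 0.9951.
Step 6 — Type: Im(Z) = 1.379 ⇒ lagging (phase φ = 5.7°).

PF = 0.9951 (lagging, φ = 5.7°)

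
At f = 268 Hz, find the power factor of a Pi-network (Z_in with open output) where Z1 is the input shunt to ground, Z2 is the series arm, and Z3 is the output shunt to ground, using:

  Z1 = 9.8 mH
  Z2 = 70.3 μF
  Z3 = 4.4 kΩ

Step 1 — Angular frequency: ω = 2π·f = 2π·268 = 1684 rad/s.
Step 2 — Component impedances:
  Z1: Z = jωL = j·1684·0.0098 = 0 + j16.5 Ω
  Z2: Z = 1/(jωC) = -j/(ω·C) = 0 - j8.448 Ω
  Z3: Z = R = 4400 Ω
Step 3 — With open output, the series arm Z2 and the output shunt Z3 appear in series to ground: Z2 + Z3 = 4400 - j8.448 Ω.
Step 4 — Parallel with input shunt Z1: Z_in = Z1 || (Z2 + Z3) = 0.06189 + j16.5 Ω = 16.5∠89.8° Ω.
Step 5 — Power factor: PF = cos(φ) = Re(Z)/|Z| = 0.061891/16.5022 = 0.00375.
Step 6 — Type: Im(Z) = 16.5 ⇒ lagging (phase φ = 89.8°).

PF = 0.00375 (lagging, φ = 89.8°)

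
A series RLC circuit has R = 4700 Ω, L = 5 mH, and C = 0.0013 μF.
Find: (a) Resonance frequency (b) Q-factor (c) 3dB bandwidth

Step 1 — Resonance: ω₀ = 1/√(LC) = 1/√(0.005·1.3e-09) = 3.922e+05 rad/s.
Step 2 — f₀ = ω₀/(2π) = 6.243e+04 Hz.
Step 3 — Series Q: Q = ω₀L/R = 3.922e+05·0.005/4700 = 0.4173.
Step 4 — Bandwidth: Δω = ω₀/Q = 9.4e+05 rad/s; BW = Δω/(2π) = 1.496e+05 Hz.

(a) f₀ = 6.243e+04 Hz  (b) Q = 0.4173  (c) BW = 1.496e+05 Hz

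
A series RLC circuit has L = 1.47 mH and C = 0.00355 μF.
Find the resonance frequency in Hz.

Step 1 — Resonance condition Im(Z)=0 gives ω₀ = 1/√(LC).
Step 2 — ω₀ = 1/√(0.00147·3.55e-09) = 4.378e+05 rad/s.
Step 3 — f₀ = ω₀/(2π) = 6.967e+04 Hz.

f₀ = 6.967e+04 Hz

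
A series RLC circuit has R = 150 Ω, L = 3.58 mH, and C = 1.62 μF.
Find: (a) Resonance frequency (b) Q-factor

Step 1 — Resonance condition Im(Z)=0 gives ω₀ = 1/√(LC).
Step 2 — ω₀ = 1/√(0.00358·1.62e-06) = 1.313e+04 rad/s.
Step 3 — f₀ = ω₀/(2π) = 2090 Hz.
Step 4 — Series Q: Q = ω₀L/R = 1.313e+04·0.00358/150 = 0.3134.

(a) f₀ = 2090 Hz  (b) Q = 0.3134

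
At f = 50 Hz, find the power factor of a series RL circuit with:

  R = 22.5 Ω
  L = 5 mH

Step 1 — Angular frequency: ω = 2π·f = 2π·50 = 314.2 rad/s.
Step 2 — Component impedances:
  R: Z = R = 22.5 Ω
  L: Z = jωL = j·314.2·0.005 = 0 + j1.571 Ω
Step 3 — Series combination: Z_total = R + L = 22.5 + j1.571 Ω = 22.55∠4.0° Ω.
Step 4 — Power factor: PF = cos(φ) = Re(Z)/|Z| = 22.5/22.555 = 0.9976.
Step 5 — Type: Im(Z) = 1.571 ⇒ lagging (phase φ = 4.0°).

PF = 0.9976 (lagging, φ = 4.0°)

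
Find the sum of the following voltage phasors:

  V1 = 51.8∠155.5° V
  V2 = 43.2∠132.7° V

Step 1 — Convert each phasor to rectangular form:
  V1 = 51.8·(cos(155.5°) + j·sin(155.5°)) = -47.14 + j21.48 V
  V2 = 43.2·(cos(132.7°) + j·sin(132.7°)) = -29.3 + j31.75 V
Step 2 — Sum components: V_total = -76.43 + j53.23 V.
Step 3 — Convert to polar: |V_total| = 93.14 V, ∠V_total = 145.1°.

V_total = 93.14∠145.1° V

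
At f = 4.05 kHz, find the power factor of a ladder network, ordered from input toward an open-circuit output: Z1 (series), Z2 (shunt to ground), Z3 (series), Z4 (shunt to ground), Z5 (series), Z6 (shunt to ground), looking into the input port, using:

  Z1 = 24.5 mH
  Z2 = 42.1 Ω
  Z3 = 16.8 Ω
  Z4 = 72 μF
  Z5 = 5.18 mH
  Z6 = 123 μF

Step 1 — Angular frequency: ω = 2π·f = 2π·4050 = 2.545e+04 rad/s.
Step 2 — Component impedances:
  Z1: Z = jωL = j·2.545e+04·0.0245 = 0 + j623.4 Ω
  Z2: Z = R = 42.1 Ω
  Z3: Z = R = 16.8 Ω
  Z4: Z = 1/(jωC) = -j/(ω·C) = 0 - j0.5458 Ω
  Z5: Z = jωL = j·2.545e+04·0.00518 = 0 + j131.8 Ω
  Z6: Z = 1/(jωC) = -j/(ω·C) = 0 - j0.3195 Ω
Step 3 — Ladder network (open output): work backward from the far end, alternating series and parallel combinations. Z_in = 12.01 + j623.2 Ω = 623.3∠88.9° Ω.
Step 4 — Power factor: PF = cos(φ) = Re(Z)/|Z| = 12.01/623.3 = 0.01927.
Step 5 — Type: Im(Z) = 623.2 ⇒ lagging (phase φ = 88.9°).

PF = 0.01927 (lagging, φ = 88.9°)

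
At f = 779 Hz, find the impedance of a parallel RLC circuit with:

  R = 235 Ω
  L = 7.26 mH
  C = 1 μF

Step 1 — Angular frequency: ω = 2π·f = 2π·779 = 4895 rad/s.
Step 2 — Component impedances:
  R: Z = R = 235 Ω
  L: Z = jωL = j·4895·0.00726 = 0 + j35.53 Ω
  C: Z = 1/(jωC) = -j/(ω·C) = 0 - j204.3 Ω
Step 3 — Parallel combination: 1/Z_total = 1/R + 1/L + 1/C; Z_total = 7.619 + j41.62 Ω = 42.31∠79.6° Ω.

Z = 7.619 + j41.62 Ω = 42.31∠79.6° Ω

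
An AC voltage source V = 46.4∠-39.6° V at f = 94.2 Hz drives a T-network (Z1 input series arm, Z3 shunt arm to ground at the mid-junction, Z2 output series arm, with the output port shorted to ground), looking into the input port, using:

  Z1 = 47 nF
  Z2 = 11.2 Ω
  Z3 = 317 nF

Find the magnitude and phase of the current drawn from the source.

Step 1 — Angular frequency: ω = 2π·f = 2π·94.2 = 591.9 rad/s.
Step 2 — Component impedances:
  Z1: Z = 1/(jωC) = -j/(ω·C) = 0 - j3.595e+04 Ω
  Z2: Z = R = 11.2 Ω
  Z3: Z = 1/(jωC) = -j/(ω·C) = 0 - j5330 Ω
Step 3 — With the output port shorted to ground, the output series arm Z2 runs from the junction to ground; the shunt arm Z3 also runs from the junction to ground. They appear in parallel: Z3 || Z2 = 11.2 - j0.02354 Ω.
Step 4 — Series with input arm Z1: Z_in = Z1 + (Z3 || Z2) = 11.2 - j3.595e+04 Ω = 3.595e+04∠-90.0° Ω.
Step 5 — Source phasor: V = 46.4∠-39.6° V = 35.75 - j29.58 V.
Step 6 — Ohm's law: I = V / Z_total = (35.75 - j29.58) / (11.2 - j3.595e+04) = 0.0008231 + j0.0009943 A.
Step 7 — Convert to polar: |I| = 0.001291 A, ∠I = 50.4°.

I = 0.001291∠50.4° A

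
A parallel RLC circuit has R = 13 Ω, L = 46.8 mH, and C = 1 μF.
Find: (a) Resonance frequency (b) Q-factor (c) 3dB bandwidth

Step 1 — Resonance: ω₀ = 1/√(LC) = 1/√(0.0468·1e-06) = 4623 rad/s.
Step 2 — f₀ = ω₀/(2π) = 735.7 Hz.
Step 3 — Parallel Q: Q = R/(ω₀L) = 13/(4623·0.0468) = 0.06009.
Step 4 — Bandwidth: Δω = ω₀/Q = 7.692e+04 rad/s; BW = Δω/(2π) = 1.224e+04 Hz.

(a) f₀ = 735.7 Hz  (b) Q = 0.06009  (c) BW = 1.224e+04 Hz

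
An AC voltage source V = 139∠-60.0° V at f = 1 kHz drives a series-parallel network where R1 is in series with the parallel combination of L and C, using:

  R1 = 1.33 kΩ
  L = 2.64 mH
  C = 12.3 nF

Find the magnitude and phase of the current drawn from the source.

Step 1 — Angular frequency: ω = 2π·f = 2π·1000 = 6283 rad/s.
Step 2 — Component impedances:
  R1: Z = R = 1330 Ω
  L: Z = jωL = j·6283·0.00264 = 0 + j16.59 Ω
  C: Z = 1/(jωC) = -j/(ω·C) = 0 - j1.294e+04 Ω
Step 3 — Parallel branch: L || C = 1/(1/L + 1/C) = 0 + j16.61 Ω.
Step 4 — Series with R1: Z_total = R1 + (L || C) = 1330 + j16.61 Ω = 1330∠0.7° Ω.
Step 5 — Source phasor: V = 139∠-60.0° V = 69.5 - j120.4 V.
Step 6 — Ohm's law: I = V / Z_total = (69.5 - j120.4) / (1330 + j16.61) = 0.05112 - j0.09115 A.
Step 7 — Convert to polar: |I| = 0.1045 A, ∠I = -60.7°.

I = 0.1045∠-60.7° A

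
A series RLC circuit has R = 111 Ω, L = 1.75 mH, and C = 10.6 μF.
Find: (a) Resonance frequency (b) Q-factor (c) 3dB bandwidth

Step 1 — Resonance condition Im(Z)=0 gives ω₀ = 1/√(LC).
Step 2 — ω₀ = 1/√(0.00175·1.06e-05) = 7342 rad/s.
Step 3 — f₀ = ω₀/(2π) = 1169 Hz.
Step 4 — Series Q: Q = ω₀L/R = 7342·0.00175/111 = 0.1158.
Step 5 — 3dB bandwidth: Δω = ω₀/Q = 6.343e+04 rad/s; BW = Δω/(2π) = 1.009e+04 Hz.

(a) f₀ = 1169 Hz  (b) Q = 0.1158  (c) BW = 1.009e+04 Hz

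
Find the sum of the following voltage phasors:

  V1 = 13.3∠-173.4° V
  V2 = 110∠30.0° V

Step 1 — Convert each phasor to rectangular form:
  V1 = 13.3·(cos(-173.4°) + j·sin(-173.4°)) = -13.21 - j1.529 V
  V2 = 110·(cos(30.0°) + j·sin(30.0°)) = 95.26 + j55 V
Step 2 — Sum components: V_total = 82.05 + j53.47 V.
Step 3 — Convert to polar: |V_total| = 97.94 V, ∠V_total = 33.1°.

V_total = 97.94∠33.1° V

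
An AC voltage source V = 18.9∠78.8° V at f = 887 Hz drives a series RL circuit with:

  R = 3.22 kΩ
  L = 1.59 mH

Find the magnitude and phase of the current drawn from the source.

Step 1 — Angular frequency: ω = 2π·f = 2π·887 = 5573 rad/s.
Step 2 — Component impedances:
  R: Z = R = 3220 Ω
  L: Z = jωL = j·5573·0.00159 = 0 + j8.861 Ω
Step 3 — Series combination: Z_total = R + L = 3220 + j8.861 Ω = 3220∠0.2° Ω.
Step 4 — Source phasor: V = 18.9∠78.8° V = 3.671 + j18.54 V.
Step 5 — Ohm's law: I = V / Z_total = (3.671 + j18.54) / (3220 + j8.861) = 0.001156 + j0.005755 A.
Step 6 — Convert to polar: |I| = 0.00587 A, ∠I = 78.6°.

I = 0.00587∠78.6° A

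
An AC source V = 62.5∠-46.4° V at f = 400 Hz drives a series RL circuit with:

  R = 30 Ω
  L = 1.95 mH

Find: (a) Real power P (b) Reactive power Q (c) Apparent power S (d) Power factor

Step 1 — Angular frequency: ω = 2π·f = 2π·400 = 2513 rad/s.
Step 2 — Component impedances:
  R: Z = R = 30 Ω
  L: Z = jωL = j·2513·0.00195 = 0 + j4.901 Ω
Step 3 — Series combination: Z_total = R + L = 30 + j4.901 Ω = 30.4∠9.3° Ω.
Step 4 — Source phasor: V = 62.5∠-46.4° V = 43.1 - j45.26 V.
Step 5 — Current: I = V / Z = 1.159 - j1.698 A = 2.056∠-55.7° A.
Step 6 — Complex power: S = V·I* = 126.8 + j20.72 VA.
Step 7 — Real power: P = Re(S) = 126.8 W.
Step 8 — Reactive power: Q = Im(S) = 20.72 VAR.
Step 9 — Apparent power: |S| = 128.5 VA.
Step 10 — Power factor: PF = P/|S| = 0.9869 (lagging).

(a) P = 126.8 W  (b) Q = 20.72 VAR  (c) S = 128.5 VA  (d) PF = 0.9869 (lagging)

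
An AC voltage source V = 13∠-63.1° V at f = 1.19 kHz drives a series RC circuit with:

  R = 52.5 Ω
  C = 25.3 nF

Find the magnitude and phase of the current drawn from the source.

Step 1 — Angular frequency: ω = 2π·f = 2π·1190 = 7477 rad/s.
Step 2 — Component impedances:
  R: Z = R = 52.5 Ω
  C: Z = 1/(jωC) = -j/(ω·C) = 0 - j5286 Ω
Step 3 — Series combination: Z_total = R + C = 52.5 - j5286 Ω = 5287∠-89.4° Ω.
Step 4 — Source phasor: V = 13∠-63.1° V = 5.882 - j11.59 V.
Step 5 — Ohm's law: I = V / Z_total = (5.882 - j11.59) / (52.5 - j5286) = 0.002204 + j0.001091 A.
Step 6 — Convert to polar: |I| = 0.002459 A, ∠I = 26.3°.

I = 0.002459∠26.3° A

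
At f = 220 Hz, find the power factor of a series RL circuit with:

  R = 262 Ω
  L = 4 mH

Step 1 — Angular frequency: ω = 2π·f = 2π·220 = 1382 rad/s.
Step 2 — Component impedances:
  R: Z = R = 262 Ω
  L: Z = jωL = j·1382·0.004 = 0 + j5.529 Ω
Step 3 — Series combination: Z_total = R + L = 262 + j5.529 Ω = 262.1∠1.2° Ω.
Step 4 — Power factor: PF = cos(φ) = Re(Z)/|Z| = 262/262.06 = 0.9998.
Step 5 — Type: Im(Z) = 5.529 ⇒ lagging (phase φ = 1.2°).

PF = 0.9998 (lagging, φ = 1.2°)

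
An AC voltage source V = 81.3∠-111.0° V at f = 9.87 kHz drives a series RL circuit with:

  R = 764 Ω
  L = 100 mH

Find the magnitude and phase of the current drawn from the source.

Step 1 — Angular frequency: ω = 2π·f = 2π·9870 = 6.202e+04 rad/s.
Step 2 — Component impedances:
  R: Z = R = 764 Ω
  L: Z = jωL = j·6.202e+04·0.1 = 0 + j6202 Ω
Step 3 — Series combination: Z_total = R + L = 764 + j6202 Ω = 6248∠83.0° Ω.
Step 4 — Source phasor: V = 81.3∠-111.0° V = -29.14 - j75.9 V.
Step 5 — Ohm's law: I = V / Z_total = (-29.14 - j75.9) / (764 + j6202) = -0.01263 + j0.003143 A.
Step 6 — Convert to polar: |I| = 0.01301 A, ∠I = 166.0°.

I = 0.01301∠166.0° A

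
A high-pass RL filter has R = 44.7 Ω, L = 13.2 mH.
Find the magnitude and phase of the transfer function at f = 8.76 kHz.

Step 1 — Angular frequency: ω = 2π·8760 = 5.504e+04 rad/s.
Step 2 — Transfer function: H(jω) = jωL/(R + jωL).
Step 3 — Numerator jωL = j·726.5; denominator R + jωL = 44.7 + j726.5.
Step 4 — H = 0.9962 + j0.06129.
Step 5 — Magnitude: |H| = 0.9981 (-0.0 dB); phase: φ = 3.5°.

|H| = 0.9981 (-0.0 dB), φ = 3.5°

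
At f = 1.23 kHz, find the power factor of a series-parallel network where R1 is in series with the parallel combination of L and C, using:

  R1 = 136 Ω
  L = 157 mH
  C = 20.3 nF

Step 1 — Angular frequency: ω = 2π·f = 2π·1230 = 7728 rad/s.
Step 2 — Component impedances:
  R1: Z = R = 136 Ω
  L: Z = jωL = j·7728·0.157 = 0 + j1213 Ω
  C: Z = 1/(jωC) = -j/(ω·C) = 0 - j6374 Ω
Step 3 — Parallel branch: L || C = 1/(1/L + 1/C) = 0 + j1499 Ω.
Step 4 — Series with R1: Z_total = R1 + (L || C) = 136 + j1499 Ω = 1505∠84.8° Ω.
Step 5 — Power factor: PF = cos(φ) = Re(Z)/|Z| = 136/1504.8 = 0.09038.
Step 6 — Type: Im(Z) = 1499 ⇒ lagging (phase φ = 84.8°).

PF = 0.09038 (lagging, φ = 84.8°)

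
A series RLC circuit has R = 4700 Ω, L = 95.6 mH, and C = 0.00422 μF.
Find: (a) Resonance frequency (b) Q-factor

Step 1 — Resonance condition Im(Z)=0 gives ω₀ = 1/√(LC).
Step 2 — ω₀ = 1/√(0.0956·4.22e-09) = 4.979e+04 rad/s.
Step 3 — f₀ = ω₀/(2π) = 7924 Hz.
Step 4 — Series Q: Q = ω₀L/R = 4.979e+04·0.0956/4700 = 1.013.

(a) f₀ = 7924 Hz  (b) Q = 1.013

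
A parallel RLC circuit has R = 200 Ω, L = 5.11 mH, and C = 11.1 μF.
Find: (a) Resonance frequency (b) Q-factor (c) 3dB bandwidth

Step 1 — Resonance: ω₀ = 1/√(LC) = 1/√(0.00511·1.11e-05) = 4199 rad/s.
Step 2 — f₀ = ω₀/(2π) = 668.3 Hz.
Step 3 — Parallel Q: Q = R/(ω₀L) = 200/(4199·0.00511) = 9.321.
Step 4 — Bandwidth: Δω = ω₀/Q = 450.5 rad/s; BW = Δω/(2π) = 71.69 Hz.

(a) f₀ = 668.3 Hz  (b) Q = 9.321  (c) BW = 71.69 Hz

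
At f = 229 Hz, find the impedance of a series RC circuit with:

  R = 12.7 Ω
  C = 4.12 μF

Step 1 — Angular frequency: ω = 2π·f = 2π·229 = 1439 rad/s.
Step 2 — Component impedances:
  R: Z = R = 12.7 Ω
  C: Z = 1/(jωC) = -j/(ω·C) = 0 - j168.7 Ω
Step 3 — Series combination: Z_total = R + C = 12.7 - j168.7 Ω = 169.2∠-85.7° Ω.

Z = 12.7 - j168.7 Ω = 169.2∠-85.7° Ω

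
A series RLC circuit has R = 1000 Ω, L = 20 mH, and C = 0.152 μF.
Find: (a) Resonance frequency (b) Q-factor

Step 1 — Resonance condition Im(Z)=0 gives ω₀ = 1/√(LC).
Step 2 — ω₀ = 1/√(0.02·1.52e-07) = 1.814e+04 rad/s.
Step 3 — f₀ = ω₀/(2π) = 2887 Hz.
Step 4 — Series Q: Q = ω₀L/R = 1.814e+04·0.02/1000 = 0.3627.

(a) f₀ = 2887 Hz  (b) Q = 0.3627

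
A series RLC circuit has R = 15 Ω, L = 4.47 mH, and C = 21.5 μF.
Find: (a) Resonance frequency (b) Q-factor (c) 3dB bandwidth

Step 1 — Resonance: ω₀ = 1/√(LC) = 1/√(0.00447·2.15e-05) = 3226 rad/s.
Step 2 — f₀ = ω₀/(2π) = 513.4 Hz.
Step 3 — Series Q: Q = ω₀L/R = 3226·0.00447/15 = 0.9613.
Step 4 — Bandwidth: Δω = ω₀/Q = 3356 rad/s; BW = Δω/(2π) = 534.1 Hz.

(a) f₀ = 513.4 Hz  (b) Q = 0.9613  (c) BW = 534.1 Hz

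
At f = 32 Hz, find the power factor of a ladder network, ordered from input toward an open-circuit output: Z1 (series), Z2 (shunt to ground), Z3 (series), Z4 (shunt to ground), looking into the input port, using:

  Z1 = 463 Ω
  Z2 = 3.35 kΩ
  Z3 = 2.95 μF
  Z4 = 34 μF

Step 1 — Angular frequency: ω = 2π·f = 2π·32 = 201.1 rad/s.
Step 2 — Component impedances:
  Z1: Z = R = 463 Ω
  Z2: Z = R = 3350 Ω
  Z3: Z = 1/(jωC) = -j/(ω·C) = 0 - j1686 Ω
  Z4: Z = 1/(jωC) = -j/(ω·C) = 0 - j146.3 Ω
Step 3 — Ladder network (open output): work backward from the far end, alternating series and parallel combinations. Z_in = 1234 - j1410 Ω = 1874∠-48.8° Ω.
Step 4 — Power factor: PF = cos(φ) = Re(Z)/|Z| = 1234.4/1874.2 = 0.6586.
Step 5 — Type: Im(Z) = -1410 ⇒ leading (phase φ = -48.8°).

PF = 0.6586 (leading, φ = -48.8°)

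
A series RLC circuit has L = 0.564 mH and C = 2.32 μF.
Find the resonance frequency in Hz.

Step 1 — Resonance condition Im(Z)=0 gives ω₀ = 1/√(LC).
Step 2 — ω₀ = 1/√(0.000564·2.32e-06) = 2.764e+04 rad/s.
Step 3 — f₀ = ω₀/(2π) = 4400 Hz.

f₀ = 4400 Hz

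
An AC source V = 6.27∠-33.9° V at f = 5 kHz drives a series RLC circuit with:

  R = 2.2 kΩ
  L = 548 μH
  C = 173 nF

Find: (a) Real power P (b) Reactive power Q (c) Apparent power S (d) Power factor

Step 1 — Angular frequency: ω = 2π·f = 2π·5000 = 3.142e+04 rad/s.
Step 2 — Component impedances:
  R: Z = R = 2200 Ω
  L: Z = jωL = j·3.142e+04·0.000548 = 0 + j17.22 Ω
  C: Z = 1/(jωC) = -j/(ω·C) = 0 - j184 Ω
Step 3 — Series combination: Z_total = R + L + C = 2200 - j166.8 Ω = 2206∠-4.3° Ω.
Step 4 — Source phasor: V = 6.27∠-33.9° V = 5.204 - j3.497 V.
Step 5 — Current: I = V / Z = 0.002472 - j0.001402 A = 0.002842∠-29.6° A.
Step 6 — Complex power: S = V·I* = 0.01777 - j0.001347 VA.
Step 7 — Real power: P = Re(S) = 0.01777 W.
Step 8 — Reactive power: Q = Im(S) = -0.001347 VAR.
Step 9 — Apparent power: |S| = 0.01782 VA.
Step 10 — Power factor: PF = P/|S| = 0.9971 (leading).

(a) P = 0.01777 W  (b) Q = -0.001347 VAR  (c) S = 0.01782 VA  (d) PF = 0.9971 (leading)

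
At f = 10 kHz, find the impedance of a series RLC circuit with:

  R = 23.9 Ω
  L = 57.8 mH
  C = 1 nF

Step 1 — Angular frequency: ω = 2π·f = 2π·1e+04 = 6.283e+04 rad/s.
Step 2 — Component impedances:
  R: Z = R = 23.9 Ω
  L: Z = jωL = j·6.283e+04·0.0578 = 0 + j3632 Ω
  C: Z = 1/(jωC) = -j/(ω·C) = 0 - j1.592e+04 Ω
Step 3 — Series combination: Z_total = R + L + C = 23.9 - j1.228e+04 Ω = 1.228e+04∠-89.9° Ω.

Z = 23.9 - j1.228e+04 Ω = 1.228e+04∠-89.9° Ω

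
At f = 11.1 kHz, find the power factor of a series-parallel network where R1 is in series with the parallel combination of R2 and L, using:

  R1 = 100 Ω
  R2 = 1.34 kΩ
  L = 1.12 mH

Step 1 — Angular frequency: ω = 2π·f = 2π·1.11e+04 = 6.974e+04 rad/s.
Step 2 — Component impedances:
  R1: Z = R = 100 Ω
  R2: Z = R = 1340 Ω
  L: Z = jωL = j·6.974e+04·0.00112 = 0 + j78.11 Ω
Step 3 — Parallel branch: R2 || L = 1/(1/R2 + 1/L) = 4.538 + j77.85 Ω.
Step 4 — Series with R1: Z_total = R1 + (R2 || L) = 104.5 + j77.85 Ω = 130.3∠36.7° Ω.
Step 5 — Power factor: PF = cos(φ) = Re(Z)/|Z| = 104.5/130.3 = 0.802.
Step 6 — Type: Im(Z) = 77.85 ⇒ lagging (phase φ = 36.7°).

PF = 0.802 (lagging, φ = 36.7°)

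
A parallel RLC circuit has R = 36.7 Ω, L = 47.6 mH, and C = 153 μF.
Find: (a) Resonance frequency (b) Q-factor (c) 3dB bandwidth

Step 1 — Resonance: ω₀ = 1/√(LC) = 1/√(0.0476·0.000153) = 370.6 rad/s.
Step 2 — f₀ = ω₀/(2π) = 58.98 Hz.
Step 3 — Parallel Q: Q = R/(ω₀L) = 36.7/(370.6·0.0476) = 2.081.
Step 4 — Bandwidth: Δω = ω₀/Q = 178.1 rad/s; BW = Δω/(2π) = 28.34 Hz.

(a) f₀ = 58.98 Hz  (b) Q = 2.081  (c) BW = 28.34 Hz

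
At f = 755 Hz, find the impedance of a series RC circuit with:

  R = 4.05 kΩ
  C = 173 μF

Step 1 — Angular frequency: ω = 2π·f = 2π·755 = 4744 rad/s.
Step 2 — Component impedances:
  R: Z = R = 4050 Ω
  C: Z = 1/(jωC) = -j/(ω·C) = 0 - j1.219 Ω
Step 3 — Series combination: Z_total = R + C = 4050 - j1.219 Ω = 4050∠-0.0° Ω.

Z = 4050 - j1.219 Ω = 4050∠-0.0° Ω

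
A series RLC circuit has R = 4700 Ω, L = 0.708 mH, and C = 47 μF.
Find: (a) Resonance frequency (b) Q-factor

Step 1 — Resonance condition Im(Z)=0 gives ω₀ = 1/√(LC).
Step 2 — ω₀ = 1/√(0.000708·4.7e-05) = 5482 rad/s.
Step 3 — f₀ = ω₀/(2π) = 872.5 Hz.
Step 4 — Series Q: Q = ω₀L/R = 5482·0.000708/4700 = 0.0008258.

(a) f₀ = 872.5 Hz  (b) Q = 0.0008258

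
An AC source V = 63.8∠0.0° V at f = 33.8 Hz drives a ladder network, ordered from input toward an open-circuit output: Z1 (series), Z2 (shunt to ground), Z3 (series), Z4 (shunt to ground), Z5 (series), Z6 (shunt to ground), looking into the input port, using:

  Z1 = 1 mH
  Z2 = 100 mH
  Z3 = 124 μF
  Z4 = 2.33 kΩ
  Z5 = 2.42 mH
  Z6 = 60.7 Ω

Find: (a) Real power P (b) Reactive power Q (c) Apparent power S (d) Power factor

Step 1 — Angular frequency: ω = 2π·f = 2π·33.8 = 212.4 rad/s.
Step 2 — Component impedances:
  Z1: Z = jωL = j·212.4·0.001 = 0 + j0.2124 Ω
  Z2: Z = jωL = j·212.4·0.1 = 0 + j21.24 Ω
  Z3: Z = 1/(jωC) = -j/(ω·C) = 0 - j37.97 Ω
  Z4: Z = R = 2330 Ω
  Z5: Z = jωL = j·212.4·0.00242 = 0 + j0.5139 Ω
  Z6: Z = R = 60.7 Ω
Step 3 — Ladder network (open output): work backward from the far end, alternating series and parallel combinations. Z_in = 7.089 + j23.4 Ω = 24.45∠73.1° Ω.
Step 4 — Source phasor: V = 63.8∠0.0° V = 63.8 V.
Step 5 — Current: I = V / Z = 0.7568 - j2.498 A = 2.61∠-73.1° A.
Step 6 — Complex power: S = V·I* = 48.28 + j159.3 VA.
Step 7 — Real power: P = Re(S) = 48.28 W.
Step 8 — Reactive power: Q = Im(S) = 159.3 VAR.
Step 9 — Apparent power: |S| = 166.5 VA.
Step 10 — Power factor: PF = P/|S| = 0.29 (lagging).

(a) P = 48.28 W  (b) Q = 159.3 VAR  (c) S = 166.5 VA  (d) PF = 0.29 (lagging)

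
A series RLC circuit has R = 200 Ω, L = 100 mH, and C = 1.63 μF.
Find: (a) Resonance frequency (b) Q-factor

Step 1 — Resonance condition Im(Z)=0 gives ω₀ = 1/√(LC).
Step 2 — ω₀ = 1/√(0.1·1.63e-06) = 2477 rad/s.
Step 3 — f₀ = ω₀/(2π) = 394.2 Hz.
Step 4 — Series Q: Q = ω₀L/R = 2477·0.1/200 = 1.238.

(a) f₀ = 394.2 Hz  (b) Q = 1.238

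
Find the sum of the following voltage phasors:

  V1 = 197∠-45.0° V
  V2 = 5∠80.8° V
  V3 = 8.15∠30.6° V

Step 1 — Convert each phasor to rectangular form:
  V1 = 197·(cos(-45.0°) + j·sin(-45.0°)) = 139.3 - j139.3 V
  V2 = 5·(cos(80.8°) + j·sin(80.8°)) = 0.7994 + j4.936 V
  V3 = 8.15·(cos(30.6°) + j·sin(30.6°)) = 7.015 + j4.149 V
Step 2 — Sum components: V_total = 147.1 - j130.2 V.
Step 3 — Convert to polar: |V_total| = 196.5 V, ∠V_total = -41.5°.

V_total = 196.5∠-41.5° V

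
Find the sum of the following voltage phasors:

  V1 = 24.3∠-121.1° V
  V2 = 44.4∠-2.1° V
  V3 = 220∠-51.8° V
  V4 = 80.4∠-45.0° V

Step 1 — Convert each phasor to rectangular form:
  V1 = 24.3·(cos(-121.1°) + j·sin(-121.1°)) = -12.55 - j20.81 V
  V2 = 44.4·(cos(-2.1°) + j·sin(-2.1°)) = 44.37 - j1.627 V
  V3 = 220·(cos(-51.8°) + j·sin(-51.8°)) = 136 - j172.9 V
  V4 = 80.4·(cos(-45.0°) + j·sin(-45.0°)) = 56.85 - j56.85 V
Step 2 — Sum components: V_total = 224.7 - j252.2 V.
Step 3 — Convert to polar: |V_total| = 337.8 V, ∠V_total = -48.3°.

V_total = 337.8∠-48.3° V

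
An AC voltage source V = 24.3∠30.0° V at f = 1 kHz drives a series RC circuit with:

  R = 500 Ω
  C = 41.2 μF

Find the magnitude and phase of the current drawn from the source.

Step 1 — Angular frequency: ω = 2π·f = 2π·1000 = 6283 rad/s.
Step 2 — Component impedances:
  R: Z = R = 500 Ω
  C: Z = 1/(jωC) = -j/(ω·C) = 0 - j3.863 Ω
Step 3 — Series combination: Z_total = R + C = 500 - j3.863 Ω = 500∠-0.4° Ω.
Step 4 — Source phasor: V = 24.3∠30.0° V = 21.04 + j12.15 V.
Step 5 — Ohm's law: I = V / Z_total = (21.04 + j12.15) / (500 - j3.863) = 0.0419 + j0.02462 A.
Step 6 — Convert to polar: |I| = 0.0486 A, ∠I = 30.4°.

I = 0.0486∠30.4° A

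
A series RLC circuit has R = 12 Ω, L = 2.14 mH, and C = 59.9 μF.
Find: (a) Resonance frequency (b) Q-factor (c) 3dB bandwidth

Step 1 — Resonance: ω₀ = 1/√(LC) = 1/√(0.00214·5.99e-05) = 2793 rad/s.
Step 2 — f₀ = ω₀/(2π) = 444.5 Hz.
Step 3 — Series Q: Q = ω₀L/R = 2793·0.00214/12 = 0.4981.
Step 4 — Bandwidth: Δω = ω₀/Q = 5607 rad/s; BW = Δω/(2π) = 892.5 Hz.

(a) f₀ = 444.5 Hz  (b) Q = 0.4981  (c) BW = 892.5 Hz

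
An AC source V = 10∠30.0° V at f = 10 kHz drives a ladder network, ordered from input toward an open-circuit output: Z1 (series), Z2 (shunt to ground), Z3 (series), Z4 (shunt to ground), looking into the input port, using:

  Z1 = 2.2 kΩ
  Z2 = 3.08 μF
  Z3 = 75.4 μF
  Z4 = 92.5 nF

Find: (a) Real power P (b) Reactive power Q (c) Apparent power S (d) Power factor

Step 1 — Angular frequency: ω = 2π·f = 2π·1e+04 = 6.283e+04 rad/s.
Step 2 — Component impedances:
  Z1: Z = R = 2200 Ω
  Z2: Z = 1/(jωC) = -j/(ω·C) = 0 - j5.167 Ω
  Z3: Z = 1/(jωC) = -j/(ω·C) = 0 - j0.2111 Ω
  Z4: Z = 1/(jωC) = -j/(ω·C) = 0 - j172.1 Ω
Step 3 — Ladder network (open output): work backward from the far end, alternating series and parallel combinations. Z_in = 2200 - j5.017 Ω = 2200∠-0.1° Ω.
Step 4 — Source phasor: V = 10∠30.0° V = 8.66 + j5 V.
Step 5 — Current: I = V / Z = 0.003931 + j0.002282 A = 0.004545∠30.1° A.
Step 6 — Complex power: S = V·I* = 0.04545 - j0.0001037 VA.
Step 7 — Real power: P = Re(S) = 0.04545 W.
Step 8 — Reactive power: Q = Im(S) = -0.0001037 VAR.
Step 9 — Apparent power: |S| = 0.04545 VA.
Step 10 — Power factor: PF = P/|S| = 1 (leading).

(a) P = 0.04545 W  (b) Q = -0.0001037 VAR  (c) S = 0.04545 VA  (d) PF = 1 (leading)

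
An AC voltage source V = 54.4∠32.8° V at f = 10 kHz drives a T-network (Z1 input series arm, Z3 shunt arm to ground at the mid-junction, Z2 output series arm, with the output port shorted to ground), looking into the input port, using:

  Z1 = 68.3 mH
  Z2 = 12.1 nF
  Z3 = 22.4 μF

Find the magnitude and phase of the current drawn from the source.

Step 1 — Angular frequency: ω = 2π·f = 2π·1e+04 = 6.283e+04 rad/s.
Step 2 — Component impedances:
  Z1: Z = jωL = j·6.283e+04·0.0683 = 0 + j4291 Ω
  Z2: Z = 1/(jωC) = -j/(ω·C) = 0 - j1315 Ω
  Z3: Z = 1/(jωC) = -j/(ω·C) = 0 - j0.7105 Ω
Step 3 — With the output port shorted to ground, the output series arm Z2 runs from the junction to ground; the shunt arm Z3 also runs from the junction to ground. They appear in parallel: Z3 || Z2 = 0 - j0.7101 Ω.
Step 4 — Series with input arm Z1: Z_in = Z1 + (Z3 || Z2) = 0 + j4291 Ω = 4291∠90.0° Ω.
Step 5 — Source phasor: V = 54.4∠32.8° V = 45.73 + j29.47 V.
Step 6 — Ohm's law: I = V / Z_total = (45.73 + j29.47) / (0 + j4291) = 0.006868 - j0.01066 A.
Step 7 — Convert to polar: |I| = 0.01268 A, ∠I = -57.2°.

I = 0.01268∠-57.2° A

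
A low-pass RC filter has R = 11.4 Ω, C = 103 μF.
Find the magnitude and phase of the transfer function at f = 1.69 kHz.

Step 1 — Angular frequency: ω = 2π·1690 = 1.062e+04 rad/s.
Step 2 — Transfer function: H(jω) = 1/(1 + jωRC).
Step 3 — Denominator: 1 + jωRC = 1 + j·1.062e+04·11.4·0.000103 = 1 + j12.47.
Step 4 — H = 0.006391 - j0.07969.
Step 5 — Magnitude: |H| = 0.07995 (-21.9 dB); phase: φ = -85.4°.

|H| = 0.07995 (-21.9 dB), φ = -85.4°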